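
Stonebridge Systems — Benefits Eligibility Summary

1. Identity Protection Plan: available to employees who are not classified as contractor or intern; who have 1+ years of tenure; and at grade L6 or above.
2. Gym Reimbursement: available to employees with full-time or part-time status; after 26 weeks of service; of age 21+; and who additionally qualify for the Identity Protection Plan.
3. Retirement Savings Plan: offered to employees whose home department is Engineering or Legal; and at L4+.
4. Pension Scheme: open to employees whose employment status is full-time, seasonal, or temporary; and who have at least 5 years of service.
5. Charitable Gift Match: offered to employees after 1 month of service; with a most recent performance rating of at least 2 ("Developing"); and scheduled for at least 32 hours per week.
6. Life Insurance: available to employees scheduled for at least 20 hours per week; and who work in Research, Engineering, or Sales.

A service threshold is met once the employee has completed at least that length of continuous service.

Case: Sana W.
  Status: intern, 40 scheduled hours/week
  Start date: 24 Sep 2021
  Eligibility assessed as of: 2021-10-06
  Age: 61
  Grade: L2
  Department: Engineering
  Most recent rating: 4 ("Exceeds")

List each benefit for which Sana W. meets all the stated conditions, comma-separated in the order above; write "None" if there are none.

Service from 24 Sep 2021 to 2021-10-06: 12 days.
Identity Protection Plan — status intern ✗ (excluded) → not eligible.
Gym Reimbursement — status intern ✗ (requires full-time or part-time) → not eligible.
Retirement Savings Plan — dept Engineering ✓; grade L2 < L4 ✗ → not eligible.
Pension Scheme — status intern ✗ (requires full-time, seasonal, or temporary) → not eligible.
Charitable Gift Match — service 12 days < 1 month (≈30 days) ✗ → not eligible.
Life Insurance — 40 hrs/wk ≥ 20 ✓; dept Engineering ✓ → eligible.

Life Insurance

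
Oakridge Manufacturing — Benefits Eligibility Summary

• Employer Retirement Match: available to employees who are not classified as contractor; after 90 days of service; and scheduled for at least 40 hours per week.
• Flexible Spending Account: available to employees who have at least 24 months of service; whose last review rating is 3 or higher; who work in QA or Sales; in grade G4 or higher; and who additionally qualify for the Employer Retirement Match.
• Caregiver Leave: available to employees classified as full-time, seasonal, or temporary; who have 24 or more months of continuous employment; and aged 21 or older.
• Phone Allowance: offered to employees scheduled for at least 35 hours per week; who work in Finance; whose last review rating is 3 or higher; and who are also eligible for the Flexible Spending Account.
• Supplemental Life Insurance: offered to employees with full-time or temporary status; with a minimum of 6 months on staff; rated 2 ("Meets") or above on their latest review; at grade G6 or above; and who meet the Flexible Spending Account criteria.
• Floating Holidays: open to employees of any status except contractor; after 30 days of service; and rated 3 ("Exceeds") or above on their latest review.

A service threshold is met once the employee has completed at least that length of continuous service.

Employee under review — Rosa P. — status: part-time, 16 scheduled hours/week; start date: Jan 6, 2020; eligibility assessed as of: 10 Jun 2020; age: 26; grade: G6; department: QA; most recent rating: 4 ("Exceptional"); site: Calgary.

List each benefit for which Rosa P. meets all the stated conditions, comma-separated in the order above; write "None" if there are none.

Floating Holidays

Service from Jan 6, 2020 to 10 Jun 2020: 156 days.
Employer Retirement Match — status part-time ✓ (not excluded); service 156 days ≥ 90 days ✓; 16 hrs/wk < 40 ✗ → not eligible.
Flexible Spending Account — service 156 days < 24 months (≈720 days) ✗ → not eligible.
Caregiver Leave — status part-time ✗ (requires full-time, seasonal, or temporary) → not eligible.
Phone Allowance — 16 hrs/wk < 35 ✗ → not eligible.
Supplemental Life Insurance — status part-time ✗ (requires full-time or temporary) → not eligible.
Floating Holidays — status part-time ✓ (not excluded); service 156 days ≥ 30 days ✓; rating 4 ≥ 3 ✓ → eligible.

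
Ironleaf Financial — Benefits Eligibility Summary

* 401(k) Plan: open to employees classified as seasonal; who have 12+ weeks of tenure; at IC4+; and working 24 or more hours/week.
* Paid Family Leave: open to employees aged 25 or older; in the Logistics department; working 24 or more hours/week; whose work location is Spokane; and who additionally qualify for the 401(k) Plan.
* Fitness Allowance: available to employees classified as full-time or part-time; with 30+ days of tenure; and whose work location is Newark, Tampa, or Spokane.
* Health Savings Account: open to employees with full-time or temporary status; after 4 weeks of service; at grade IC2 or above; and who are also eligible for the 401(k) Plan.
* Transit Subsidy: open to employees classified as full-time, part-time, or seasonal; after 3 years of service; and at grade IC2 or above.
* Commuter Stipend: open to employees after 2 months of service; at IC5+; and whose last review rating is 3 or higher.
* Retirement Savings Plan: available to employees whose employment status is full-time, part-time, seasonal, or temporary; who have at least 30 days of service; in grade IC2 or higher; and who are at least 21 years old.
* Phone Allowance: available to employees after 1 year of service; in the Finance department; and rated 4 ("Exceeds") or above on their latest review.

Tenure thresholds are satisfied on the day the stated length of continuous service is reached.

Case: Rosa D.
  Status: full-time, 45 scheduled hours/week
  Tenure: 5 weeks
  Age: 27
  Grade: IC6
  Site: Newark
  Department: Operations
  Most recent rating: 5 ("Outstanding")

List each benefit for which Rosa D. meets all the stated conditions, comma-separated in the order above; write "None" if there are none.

Fitness Allowance, Retirement Savings Plan

401(k) Plan — status full-time ✗ (requires seasonal) → not eligible.
Paid Family Leave — age 27 ≥ 25 ✓; dept Operations ✗ → not eligible.
Fitness Allowance — status full-time ✓; service 5 weeks ≥ 30 days ✓; site Newark ✓ → eligible.
Health Savings Account — status full-time ✓; service 5 weeks ≥ 4 weeks ✓; grade IC6 ≥ IC2 ✓; not eligible for 401(k) Plan ✗ → not eligible.
Transit Subsidy — status full-time ✓; service 5 weeks < 3 years (≈1095 days) ✗ → not eligible.
Commuter Stipend — service 5 weeks < 2 months (≈60 days) ✗ → not eligible.
Retirement Savings Plan — status full-time ✓; service 5 weeks ≥ 30 days ✓; grade IC6 ≥ IC2 ✓; age 27 ≥ 21 ✓ → eligible.
Phone Allowance — service 5 weeks < 1 year (≈365 days) ✗ → not eligible.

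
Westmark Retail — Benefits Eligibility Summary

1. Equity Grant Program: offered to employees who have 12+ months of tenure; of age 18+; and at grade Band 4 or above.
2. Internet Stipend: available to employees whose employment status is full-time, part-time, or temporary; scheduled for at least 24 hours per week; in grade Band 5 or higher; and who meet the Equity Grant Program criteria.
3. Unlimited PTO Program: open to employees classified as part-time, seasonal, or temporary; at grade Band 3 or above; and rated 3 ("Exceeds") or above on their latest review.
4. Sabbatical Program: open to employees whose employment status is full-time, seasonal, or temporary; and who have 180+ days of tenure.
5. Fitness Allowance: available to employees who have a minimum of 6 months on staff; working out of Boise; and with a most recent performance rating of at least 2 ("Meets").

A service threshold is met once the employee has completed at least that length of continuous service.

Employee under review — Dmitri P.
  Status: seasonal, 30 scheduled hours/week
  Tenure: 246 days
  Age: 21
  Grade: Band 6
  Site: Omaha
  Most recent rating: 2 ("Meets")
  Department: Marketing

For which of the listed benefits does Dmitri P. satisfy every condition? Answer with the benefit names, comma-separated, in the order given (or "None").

Sabbatical Program

Equity Grant Program — service 246 days < 12 months (≈360 days) ✗ → not eligible.
Internet Stipend — status seasonal ✗ (requires full-time, part-time, or temporary) → not eligible.
Unlimited PTO Program — status seasonal ✓; grade Band 6 ≥ Band 3 ✓; rating 2 < 3 ✗ → not eligible.
Sabbatical Program — status seasonal ✓; service 246 days ≥ 180 days ✓ → eligible.
Fitness Allowance — service 246 days ≥ 6 months (≈180 days) ✓; site Omaha ✗ (not Boise) → not eligible.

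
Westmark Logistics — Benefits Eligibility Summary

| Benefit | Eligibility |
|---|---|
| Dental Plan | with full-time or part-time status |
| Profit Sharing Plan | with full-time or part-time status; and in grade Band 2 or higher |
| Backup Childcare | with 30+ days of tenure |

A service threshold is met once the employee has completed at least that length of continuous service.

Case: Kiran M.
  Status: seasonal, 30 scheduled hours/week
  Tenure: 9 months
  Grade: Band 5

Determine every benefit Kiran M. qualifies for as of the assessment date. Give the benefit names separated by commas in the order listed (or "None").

Backup Childcare

Dental Plan — status seasonal ✗ (requires full-time or part-time) → not eligible.
Profit Sharing Plan — status seasonal ✗ (requires full-time or part-time) → not eligible.
Backup Childcare — service 9 months ≥ 30 days ✓ → eligible.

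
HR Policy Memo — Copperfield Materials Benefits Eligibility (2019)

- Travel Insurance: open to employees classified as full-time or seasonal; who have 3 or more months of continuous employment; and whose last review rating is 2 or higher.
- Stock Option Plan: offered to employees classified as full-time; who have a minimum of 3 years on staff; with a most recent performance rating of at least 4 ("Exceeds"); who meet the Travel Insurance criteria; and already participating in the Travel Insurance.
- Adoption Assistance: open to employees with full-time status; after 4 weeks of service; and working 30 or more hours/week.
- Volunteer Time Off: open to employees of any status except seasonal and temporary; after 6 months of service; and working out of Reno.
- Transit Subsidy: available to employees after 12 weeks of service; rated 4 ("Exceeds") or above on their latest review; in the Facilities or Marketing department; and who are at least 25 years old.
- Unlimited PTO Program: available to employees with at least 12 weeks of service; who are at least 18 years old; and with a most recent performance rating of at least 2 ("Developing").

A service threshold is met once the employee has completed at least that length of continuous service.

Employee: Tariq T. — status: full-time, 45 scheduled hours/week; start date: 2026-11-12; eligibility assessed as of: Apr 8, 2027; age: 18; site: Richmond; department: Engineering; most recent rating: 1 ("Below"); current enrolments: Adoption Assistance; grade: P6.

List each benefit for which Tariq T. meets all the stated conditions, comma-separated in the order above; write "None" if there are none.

Service from 2026-11-12 to Apr 8, 2027: 147 days.
Travel Insurance — status full-time ✓; service 147 days ≥ 3 months (≈90 days) ✓; rating 1 < 2 ✗ → not eligible.
Stock Option Plan — status full-time ✓; service 147 days < 3 years (≈1095 days) ✗ → not eligible.
Adoption Assistance — status full-time ✓; service 147 days ≥ 4 weeks (≈28 days) ✓; 45 hrs/wk ≥ 30 ✓ → eligible.
Volunteer Time Off — status full-time ✓ (not excluded); service 147 days < 6 months (≈180 days) ✗ → not eligible.
Transit Subsidy — service 147 days ≥ 12 weeks (≈84 days) ✓; rating 1 < 4 ✗ → not eligible.
Unlimited PTO Program — service 147 days ≥ 12 weeks (≈84 days) ✓; age 18 ≥ 18 ✓; rating 1 < 2 ✗ → not eligible.

Adoption Assistance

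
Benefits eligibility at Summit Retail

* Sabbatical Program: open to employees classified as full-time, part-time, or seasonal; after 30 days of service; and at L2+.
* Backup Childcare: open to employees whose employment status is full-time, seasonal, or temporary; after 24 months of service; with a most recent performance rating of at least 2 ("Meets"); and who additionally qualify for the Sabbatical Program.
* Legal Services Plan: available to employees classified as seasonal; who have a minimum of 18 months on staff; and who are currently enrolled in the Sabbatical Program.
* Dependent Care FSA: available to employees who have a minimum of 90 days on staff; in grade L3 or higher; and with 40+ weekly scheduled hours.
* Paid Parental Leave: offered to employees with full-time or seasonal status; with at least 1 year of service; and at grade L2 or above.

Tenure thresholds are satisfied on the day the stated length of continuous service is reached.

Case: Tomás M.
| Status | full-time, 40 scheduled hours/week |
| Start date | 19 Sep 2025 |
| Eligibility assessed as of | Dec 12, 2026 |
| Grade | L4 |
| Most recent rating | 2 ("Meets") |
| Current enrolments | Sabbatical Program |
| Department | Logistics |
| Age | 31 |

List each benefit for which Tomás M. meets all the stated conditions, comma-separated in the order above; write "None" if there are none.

Sabbatical Program, Dependent Care FSA, Paid Parental Leave

Service from 19 Sep 2025 to Dec 12, 2026: 449 days.
Sabbatical Program — status full-time ✓; service 449 days ≥ 30 days ✓; grade L4 ≥ L2 ✓ → eligible.
Backup Childcare — status full-time ✓; service 449 days < 24 months (≈720 days) ✗ → not eligible.
Legal Services Plan — status full-time ✗ (requires seasonal) → not eligible.
Dependent Care FSA — service 449 days ≥ 90 days ✓; grade L4 ≥ L3 ✓; 40 hrs/wk ≥ 40 ✓ → eligible.
Paid Parental Leave — status full-time ✓; service 449 days ≥ 1 year (≈365 days) ✓; grade L4 ≥ L2 ✓ → eligible.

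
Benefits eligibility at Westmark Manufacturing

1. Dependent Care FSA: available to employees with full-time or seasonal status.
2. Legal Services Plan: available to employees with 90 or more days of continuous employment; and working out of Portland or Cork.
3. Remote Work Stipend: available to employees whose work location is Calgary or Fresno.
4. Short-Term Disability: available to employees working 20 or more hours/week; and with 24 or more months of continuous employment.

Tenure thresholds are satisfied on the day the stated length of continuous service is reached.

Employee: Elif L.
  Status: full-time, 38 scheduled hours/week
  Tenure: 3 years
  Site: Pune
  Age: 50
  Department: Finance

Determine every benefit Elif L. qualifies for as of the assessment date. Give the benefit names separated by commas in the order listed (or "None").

Dependent Care FSA — status full-time ✓ → eligible.
Legal Services Plan — service 3 years ≥ 90 days ✓; site Pune ✗ (not Portland or Cork) → not eligible.
Remote Work Stipend — site Pune ✗ (not Calgary or Fresno) → not eligible.
Short-Term Disability — 38 hrs/wk ≥ 20 ✓; service 3 years ≥ 24 months (≈720 days) ✓ → eligible.

Dependent Care FSA, Short-Term Disability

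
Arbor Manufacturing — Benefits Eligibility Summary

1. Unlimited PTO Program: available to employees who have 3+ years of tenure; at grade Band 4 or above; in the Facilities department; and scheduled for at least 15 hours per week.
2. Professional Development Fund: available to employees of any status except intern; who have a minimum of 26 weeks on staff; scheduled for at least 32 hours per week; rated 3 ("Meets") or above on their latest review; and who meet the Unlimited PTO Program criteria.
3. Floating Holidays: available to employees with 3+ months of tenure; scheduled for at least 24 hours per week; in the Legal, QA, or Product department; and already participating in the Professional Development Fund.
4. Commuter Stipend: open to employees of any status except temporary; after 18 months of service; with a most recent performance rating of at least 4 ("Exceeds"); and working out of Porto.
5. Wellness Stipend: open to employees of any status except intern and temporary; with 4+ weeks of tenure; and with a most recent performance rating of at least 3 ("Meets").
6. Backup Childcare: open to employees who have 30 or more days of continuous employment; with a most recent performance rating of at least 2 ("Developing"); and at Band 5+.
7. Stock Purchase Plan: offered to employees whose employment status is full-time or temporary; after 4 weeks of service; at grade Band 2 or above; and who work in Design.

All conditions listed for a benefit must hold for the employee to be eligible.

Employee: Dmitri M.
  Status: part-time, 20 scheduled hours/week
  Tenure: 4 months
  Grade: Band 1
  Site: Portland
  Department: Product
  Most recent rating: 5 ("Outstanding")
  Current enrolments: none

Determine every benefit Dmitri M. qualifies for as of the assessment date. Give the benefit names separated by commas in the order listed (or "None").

Unlimited PTO Program — service 4 months < 3 years (≈1095 days) ✗ → not eligible.
Professional Development Fund — status part-time ✓ (not excluded); service 4 months < 26 weeks (≈182 days) ✗ → not eligible.
Floating Holidays — service 4 months ≥ 3 months ✓; 20 hrs/wk < 24 ✗ → not eligible.
Commuter Stipend — status part-time ✓ (not excluded); service 4 months < 18 months ✗ → not eligible.
Wellness Stipend — status part-time ✓ (not excluded); service 4 months ≥ 4 weeks (≈28 days) ✓; rating 5 ≥ 3 ✓ → eligible.
Backup Childcare — service 4 months ≥ 30 days ✓; rating 5 ≥ 2 ✓; grade Band 1 < Band 5 ✗ → not eligible.
Stock Purchase Plan — status part-time ✗ (requires full-time or temporary) → not eligible.

Wellness Stipend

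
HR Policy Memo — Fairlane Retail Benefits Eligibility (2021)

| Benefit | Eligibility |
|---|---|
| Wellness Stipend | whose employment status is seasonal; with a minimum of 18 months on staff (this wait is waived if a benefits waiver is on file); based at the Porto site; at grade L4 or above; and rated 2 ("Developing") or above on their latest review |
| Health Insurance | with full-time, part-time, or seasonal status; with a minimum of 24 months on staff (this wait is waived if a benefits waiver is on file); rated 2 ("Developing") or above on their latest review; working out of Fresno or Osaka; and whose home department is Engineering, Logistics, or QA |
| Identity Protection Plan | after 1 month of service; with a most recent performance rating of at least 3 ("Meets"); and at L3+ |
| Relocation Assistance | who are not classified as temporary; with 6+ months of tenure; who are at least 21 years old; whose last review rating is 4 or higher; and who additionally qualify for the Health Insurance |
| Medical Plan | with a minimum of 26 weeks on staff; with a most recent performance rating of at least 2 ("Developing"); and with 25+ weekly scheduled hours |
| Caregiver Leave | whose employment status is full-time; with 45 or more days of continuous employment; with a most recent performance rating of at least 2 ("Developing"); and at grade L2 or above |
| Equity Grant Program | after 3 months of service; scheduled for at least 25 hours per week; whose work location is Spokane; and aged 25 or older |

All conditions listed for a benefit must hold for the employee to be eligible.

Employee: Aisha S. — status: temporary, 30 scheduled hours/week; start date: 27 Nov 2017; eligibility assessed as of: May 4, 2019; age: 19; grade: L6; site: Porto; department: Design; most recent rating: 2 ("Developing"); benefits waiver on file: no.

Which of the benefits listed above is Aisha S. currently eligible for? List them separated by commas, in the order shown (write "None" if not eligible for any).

Medical Plan

Service from 27 Nov 2017 to May 4, 2019: 523 days.
Wellness Stipend — status temporary ✗ (requires seasonal) → not eligible.
Health Insurance — status temporary ✗ (requires full-time, part-time, or seasonal) → not eligible.
Identity Protection Plan — service 523 days ≥ 1 month (≈30 days) ✓; rating 2 < 3 ✗ → not eligible.
Relocation Assistance — status temporary ✗ (excluded) → not eligible.
Medical Plan — service 523 days ≥ 26 weeks (≈182 days) ✓; rating 2 ≥ 2 ✓; 30 hrs/wk ≥ 25 ✓ → eligible.
Caregiver Leave — status temporary ✗ (requires full-time) → not eligible.
Equity Grant Program — service 523 days ≥ 3 months (≈90 days) ✓; 30 hrs/wk ≥ 25 ✓; site Porto ✗ (not Spokane) → not eligible.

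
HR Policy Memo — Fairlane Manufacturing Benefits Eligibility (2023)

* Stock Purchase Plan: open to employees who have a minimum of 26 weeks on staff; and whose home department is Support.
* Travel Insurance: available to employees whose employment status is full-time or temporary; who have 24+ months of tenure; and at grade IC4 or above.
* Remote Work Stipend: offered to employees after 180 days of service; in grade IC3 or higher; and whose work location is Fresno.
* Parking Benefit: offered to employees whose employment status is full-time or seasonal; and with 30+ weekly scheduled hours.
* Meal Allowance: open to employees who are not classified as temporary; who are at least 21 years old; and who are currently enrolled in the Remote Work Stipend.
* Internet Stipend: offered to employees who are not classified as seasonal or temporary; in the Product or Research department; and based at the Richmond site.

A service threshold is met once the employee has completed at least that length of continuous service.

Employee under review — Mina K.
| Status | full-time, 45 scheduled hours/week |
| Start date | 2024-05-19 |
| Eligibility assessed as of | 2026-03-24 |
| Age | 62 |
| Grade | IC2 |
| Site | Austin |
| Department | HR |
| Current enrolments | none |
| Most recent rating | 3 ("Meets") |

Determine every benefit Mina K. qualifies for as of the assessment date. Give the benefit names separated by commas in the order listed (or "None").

Parking Benefit

Service from 2024-05-19 to 2026-03-24: 674 days.
Stock Purchase Plan — service 674 days ≥ 26 weeks (≈182 days) ✓; dept HR ✗ → not eligible.
Travel Insurance — status full-time ✓; service 674 days < 24 months (≈720 days) ✗ → not eligible.
Remote Work Stipend — service 674 days ≥ 180 days ✓; grade IC2 < IC3 ✗ → not eligible.
Parking Benefit — status full-time ✓; 45 hrs/wk ≥ 30 ✓ → eligible.
Meal Allowance — status full-time ✓ (not excluded); age 62 ≥ 21 ✓; not enrolled in Remote Work Stipend ✗ → not eligible.
Internet Stipend — status full-time ✓ (not excluded); dept HR ✗ → not eligible.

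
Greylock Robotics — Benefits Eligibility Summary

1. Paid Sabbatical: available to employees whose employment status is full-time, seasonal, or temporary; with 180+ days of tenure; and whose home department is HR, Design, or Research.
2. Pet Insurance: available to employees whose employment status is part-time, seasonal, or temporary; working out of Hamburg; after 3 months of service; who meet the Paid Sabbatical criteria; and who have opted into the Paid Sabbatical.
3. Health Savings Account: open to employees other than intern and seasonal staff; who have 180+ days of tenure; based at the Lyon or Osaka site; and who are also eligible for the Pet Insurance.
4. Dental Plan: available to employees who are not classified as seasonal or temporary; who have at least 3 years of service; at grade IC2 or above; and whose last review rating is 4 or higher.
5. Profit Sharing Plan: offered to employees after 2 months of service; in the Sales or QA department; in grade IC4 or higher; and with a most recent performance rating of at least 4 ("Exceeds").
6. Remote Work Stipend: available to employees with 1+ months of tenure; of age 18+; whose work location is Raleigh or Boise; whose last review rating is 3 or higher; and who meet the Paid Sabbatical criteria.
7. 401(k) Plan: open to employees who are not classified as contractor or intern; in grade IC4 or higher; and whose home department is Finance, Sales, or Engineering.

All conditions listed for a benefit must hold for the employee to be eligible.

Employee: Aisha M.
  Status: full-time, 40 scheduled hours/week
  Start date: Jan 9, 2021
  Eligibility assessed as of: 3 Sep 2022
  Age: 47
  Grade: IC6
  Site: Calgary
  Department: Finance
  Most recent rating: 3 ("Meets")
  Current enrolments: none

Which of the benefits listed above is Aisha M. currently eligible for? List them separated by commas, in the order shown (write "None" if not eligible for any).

401(k) Plan

Service from Jan 9, 2021 to 3 Sep 2022: 602 days.
Paid Sabbatical — status full-time ✓; service 602 days ≥ 180 days ✓; dept Finance ✗ → not eligible.
Pet Insurance — status full-time ✗ (requires part-time, seasonal, or temporary) → not eligible.
Health Savings Account — status full-time ✓ (not excluded); service 602 days ≥ 180 days ✓; site Calgary ✗ (not Lyon or Osaka) → not eligible.
Dental Plan — status full-time ✓ (not excluded); service 602 days < 3 years (≈1095 days) ✗ → not eligible.
Profit Sharing Plan — service 602 days ≥ 2 months (≈60 days) ✓; dept Finance ✗ → not eligible.
Remote Work Stipend — service 602 days ≥ 1 month (≈30 days) ✓; age 47 ≥ 18 ✓; site Calgary ✗ (not Raleigh or Boise) → not eligible.
401(k) Plan — status full-time ✓ (not excluded); grade IC6 ≥ IC4 ✓; dept Finance ✓ → eligible.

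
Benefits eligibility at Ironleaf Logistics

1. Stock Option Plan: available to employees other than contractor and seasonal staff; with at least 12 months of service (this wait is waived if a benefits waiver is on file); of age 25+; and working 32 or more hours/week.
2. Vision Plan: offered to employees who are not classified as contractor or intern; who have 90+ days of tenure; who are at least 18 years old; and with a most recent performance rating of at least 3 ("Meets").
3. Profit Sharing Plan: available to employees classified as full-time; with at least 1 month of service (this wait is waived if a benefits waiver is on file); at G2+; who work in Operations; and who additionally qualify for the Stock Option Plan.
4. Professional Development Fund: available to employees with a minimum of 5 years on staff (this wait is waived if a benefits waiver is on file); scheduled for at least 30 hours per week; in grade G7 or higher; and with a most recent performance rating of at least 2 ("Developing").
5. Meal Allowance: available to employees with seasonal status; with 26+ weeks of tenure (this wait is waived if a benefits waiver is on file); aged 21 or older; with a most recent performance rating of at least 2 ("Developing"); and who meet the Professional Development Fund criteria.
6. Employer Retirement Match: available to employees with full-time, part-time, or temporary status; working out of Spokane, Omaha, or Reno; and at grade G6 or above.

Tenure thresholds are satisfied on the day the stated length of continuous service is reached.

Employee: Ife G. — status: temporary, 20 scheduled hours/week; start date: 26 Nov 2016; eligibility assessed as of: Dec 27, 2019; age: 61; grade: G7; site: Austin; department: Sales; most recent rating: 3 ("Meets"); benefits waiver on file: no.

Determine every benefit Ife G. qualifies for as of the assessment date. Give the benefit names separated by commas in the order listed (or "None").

Service from 26 Nov 2016 to Dec 27, 2019: 1126 days.
Stock Option Plan — status temporary ✓ (not excluded); no waiver, service 1126 days ≥ 12 months (≈360 days) ✓; age 61 ≥ 25 ✓; 20 hrs/wk < 32 ✗ → not eligible.
Vision Plan — status temporary ✓ (not excluded); service 1126 days ≥ 90 days ✓; age 61 ≥ 18 ✓; rating 3 ≥ 3 ✓ → eligible.
Profit Sharing Plan — status temporary ✗ (requires full-time) → not eligible.
Professional Development Fund — no waiver, service 1126 days < 5 years (≈1825 days) ✗ → not eligible.
Meal Allowance — status temporary ✗ (requires seasonal) → not eligible.
Employer Retirement Match — status temporary ✓; site Austin ✗ (not Spokane, Omaha, or Reno) → not eligible.

Vision Plan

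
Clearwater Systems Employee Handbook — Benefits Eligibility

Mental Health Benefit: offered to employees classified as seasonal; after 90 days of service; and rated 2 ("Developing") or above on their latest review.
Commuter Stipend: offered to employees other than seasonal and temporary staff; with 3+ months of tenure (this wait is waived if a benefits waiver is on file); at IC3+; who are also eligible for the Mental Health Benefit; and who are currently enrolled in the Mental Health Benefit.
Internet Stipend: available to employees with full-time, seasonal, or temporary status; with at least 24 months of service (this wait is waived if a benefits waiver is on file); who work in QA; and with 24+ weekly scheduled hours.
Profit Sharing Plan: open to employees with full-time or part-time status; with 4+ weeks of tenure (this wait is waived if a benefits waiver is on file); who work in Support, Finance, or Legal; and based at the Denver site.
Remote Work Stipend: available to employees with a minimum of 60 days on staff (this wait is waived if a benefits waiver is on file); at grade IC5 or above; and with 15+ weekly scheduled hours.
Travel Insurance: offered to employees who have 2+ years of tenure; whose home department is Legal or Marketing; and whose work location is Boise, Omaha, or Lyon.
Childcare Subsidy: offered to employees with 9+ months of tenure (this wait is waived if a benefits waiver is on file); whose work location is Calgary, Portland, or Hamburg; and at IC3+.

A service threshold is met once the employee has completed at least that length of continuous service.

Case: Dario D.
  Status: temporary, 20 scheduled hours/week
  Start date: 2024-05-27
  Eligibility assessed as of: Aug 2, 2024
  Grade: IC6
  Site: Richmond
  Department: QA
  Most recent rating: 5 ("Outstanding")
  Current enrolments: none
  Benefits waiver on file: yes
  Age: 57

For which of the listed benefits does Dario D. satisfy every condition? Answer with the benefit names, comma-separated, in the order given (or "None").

Remote Work Stipend

Service from 2024-05-27 to Aug 2, 2024: 67 days.
Mental Health Benefit — status temporary ✗ (requires seasonal) → not eligible.
Commuter Stipend — status temporary ✗ (excluded) → not eligible.
Internet Stipend — status temporary ✓; benefits waiver on file ✓; dept QA ✓; 20 hrs/wk < 24 ✗ → not eligible.
Profit Sharing Plan — status temporary ✗ (requires full-time or part-time) → not eligible.
Remote Work Stipend — benefits waiver on file ✓; grade IC6 ≥ IC5 ✓; 20 hrs/wk ≥ 15 ✓ → eligible.
Travel Insurance — service 67 days < 2 years (≈730 days) ✗ → not eligible.
Childcare Subsidy — benefits waiver on file ✓; site Richmond ✗ (not Calgary, Portland, or Hamburg) → not eligible.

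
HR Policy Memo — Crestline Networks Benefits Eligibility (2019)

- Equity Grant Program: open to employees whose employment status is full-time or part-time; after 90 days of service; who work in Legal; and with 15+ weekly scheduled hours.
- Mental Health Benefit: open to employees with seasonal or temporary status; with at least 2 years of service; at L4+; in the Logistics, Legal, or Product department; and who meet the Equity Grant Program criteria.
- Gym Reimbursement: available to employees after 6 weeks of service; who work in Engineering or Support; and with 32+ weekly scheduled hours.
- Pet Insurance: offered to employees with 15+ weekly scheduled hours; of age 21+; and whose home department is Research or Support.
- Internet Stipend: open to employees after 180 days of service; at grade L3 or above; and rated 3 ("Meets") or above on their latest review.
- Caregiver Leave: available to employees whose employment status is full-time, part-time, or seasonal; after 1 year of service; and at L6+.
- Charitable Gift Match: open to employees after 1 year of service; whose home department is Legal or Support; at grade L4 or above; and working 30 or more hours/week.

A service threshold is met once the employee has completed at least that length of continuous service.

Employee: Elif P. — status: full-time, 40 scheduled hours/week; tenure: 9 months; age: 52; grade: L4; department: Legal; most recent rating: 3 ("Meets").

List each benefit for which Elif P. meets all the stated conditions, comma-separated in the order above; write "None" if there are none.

Equity Grant Program — status full-time ✓; service 9 months ≥ 90 days ✓; dept Legal ✓; 40 hrs/wk ≥ 15 ✓ → eligible.
Mental Health Benefit — status full-time ✗ (requires seasonal or temporary) → not eligible.
Gym Reimbursement — service 9 months ≥ 6 weeks (≈42 days) ✓; dept Legal ✗ → not eligible.
Pet Insurance — 40 hrs/wk ≥ 15 ✓; age 52 ≥ 21 ✓; dept Legal ✗ → not eligible.
Internet Stipend — service 9 months ≥ 180 days ✓; grade L4 ≥ L3 ✓; rating 3 ≥ 3 ✓ → eligible.
Caregiver Leave — status full-time ✓; service 9 months < 1 year (≈365 days) ✗ → not eligible.
Charitable Gift Match — service 9 months < 1 year (≈365 days) ✗ → not eligible.

Equity Grant Program, Internet Stipend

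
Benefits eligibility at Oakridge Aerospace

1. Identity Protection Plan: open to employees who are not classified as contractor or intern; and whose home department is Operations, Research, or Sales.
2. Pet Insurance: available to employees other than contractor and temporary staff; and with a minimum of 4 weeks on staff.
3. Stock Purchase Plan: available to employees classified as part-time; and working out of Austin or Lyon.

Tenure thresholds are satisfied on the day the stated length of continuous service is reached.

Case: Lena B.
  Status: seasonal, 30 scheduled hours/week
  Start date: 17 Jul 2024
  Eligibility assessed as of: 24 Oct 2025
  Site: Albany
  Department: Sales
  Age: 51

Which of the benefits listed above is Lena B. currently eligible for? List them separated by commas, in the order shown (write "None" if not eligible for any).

Service from 17 Jul 2024 to 24 Oct 2025: 464 days.
Identity Protection Plan — status seasonal ✓ (not excluded); dept Sales ✓ → eligible.
Pet Insurance — status seasonal ✓ (not excluded); service 464 days ≥ 4 weeks (≈28 days) ✓ → eligible.
Stock Purchase Plan — status seasonal ✗ (requires part-time) → not eligible.

Identity Protection Plan, Pet Insurance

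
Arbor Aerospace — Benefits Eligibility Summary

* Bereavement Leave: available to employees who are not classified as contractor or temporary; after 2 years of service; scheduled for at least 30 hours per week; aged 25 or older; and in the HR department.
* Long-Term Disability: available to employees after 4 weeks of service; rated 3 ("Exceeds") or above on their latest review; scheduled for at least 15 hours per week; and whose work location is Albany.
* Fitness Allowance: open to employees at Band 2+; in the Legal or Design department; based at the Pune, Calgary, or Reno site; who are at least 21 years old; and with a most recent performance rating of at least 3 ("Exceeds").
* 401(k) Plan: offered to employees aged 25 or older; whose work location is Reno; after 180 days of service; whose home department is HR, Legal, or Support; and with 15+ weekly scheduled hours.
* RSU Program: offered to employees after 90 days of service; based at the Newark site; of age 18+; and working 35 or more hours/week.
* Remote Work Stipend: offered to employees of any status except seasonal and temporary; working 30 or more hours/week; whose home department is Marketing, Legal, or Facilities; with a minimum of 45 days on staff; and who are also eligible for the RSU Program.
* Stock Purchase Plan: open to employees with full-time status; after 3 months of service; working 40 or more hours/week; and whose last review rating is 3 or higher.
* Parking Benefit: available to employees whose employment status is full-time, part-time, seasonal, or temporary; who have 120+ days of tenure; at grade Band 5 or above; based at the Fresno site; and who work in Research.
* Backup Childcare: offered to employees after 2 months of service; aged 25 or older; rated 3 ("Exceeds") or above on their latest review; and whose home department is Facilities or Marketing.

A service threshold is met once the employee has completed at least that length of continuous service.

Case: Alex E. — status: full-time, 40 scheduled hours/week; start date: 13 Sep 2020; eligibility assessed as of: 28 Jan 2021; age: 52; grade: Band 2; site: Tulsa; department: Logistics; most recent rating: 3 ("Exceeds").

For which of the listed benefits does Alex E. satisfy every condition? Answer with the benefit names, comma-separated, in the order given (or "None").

Service from 13 Sep 2020 to 28 Jan 2021: 137 days.
Bereavement Leave — status full-time ✓ (not excluded); service 137 days < 2 years (≈730 days) ✗ → not eligible.
Long-Term Disability — service 137 days ≥ 4 weeks (≈28 days) ✓; rating 3 ≥ 3 ✓; 40 hrs/wk ≥ 15 ✓; site Tulsa ✗ (not Albany) → not eligible.
Fitness Allowance — grade Band 2 ≥ Band 2 ✓; dept Logistics ✗ → not eligible.
401(k) Plan — age 52 ≥ 25 ✓; site Tulsa ✗ (not Reno) → not eligible.
RSU Program — service 137 days ≥ 90 days ✓; site Tulsa ✗ (not Newark) → not eligible.
Remote Work Stipend — status full-time ✓ (not excluded); 40 hrs/wk ≥ 30 ✓; dept Logistics ✗ → not eligible.
Stock Purchase Plan — status full-time ✓; service 137 days ≥ 3 months (≈90 days) ✓; 40 hrs/wk ≥ 40 ✓; rating 3 ≥ 3 ✓ → eligible.
Parking Benefit — status full-time ✓; service 137 days ≥ 120 days ✓; grade Band 2 < Band 5 ✗ → not eligible.
Backup Childcare — service 137 days ≥ 2 months (≈60 days) ✓; age 52 ≥ 25 ✓; rating 3 ≥ 3 ✓; dept Logistics ✗ → not eligible.

Stock Purchase Plan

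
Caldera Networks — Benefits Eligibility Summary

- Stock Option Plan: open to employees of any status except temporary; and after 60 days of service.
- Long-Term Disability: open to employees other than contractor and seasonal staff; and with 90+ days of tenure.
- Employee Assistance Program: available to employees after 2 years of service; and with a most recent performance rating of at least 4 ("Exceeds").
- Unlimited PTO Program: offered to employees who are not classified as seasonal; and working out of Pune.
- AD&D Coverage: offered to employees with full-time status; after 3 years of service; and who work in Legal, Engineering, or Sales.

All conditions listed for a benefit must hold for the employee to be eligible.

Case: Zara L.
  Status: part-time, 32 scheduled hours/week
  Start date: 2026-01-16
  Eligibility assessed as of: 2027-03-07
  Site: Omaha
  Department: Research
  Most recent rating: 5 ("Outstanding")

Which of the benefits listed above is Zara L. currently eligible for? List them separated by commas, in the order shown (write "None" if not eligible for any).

Stock Option Plan, Long-Term Disability

Service from 2026-01-16 to 2027-03-07: 415 days.
Stock Option Plan — status part-time ✓ (not excluded); service 415 days ≥ 60 days ✓ → eligible.
Long-Term Disability — status part-time ✓ (not excluded); service 415 days ≥ 90 days ✓ → eligible.
Employee Assistance Program — service 415 days < 2 years (≈730 days) ✗ → not eligible.
Unlimited PTO Program — status part-time ✓ (not excluded); site Omaha ✗ (not Pune) → not eligible.
AD&D Coverage — status part-time ✗ (requires full-time) → not eligible.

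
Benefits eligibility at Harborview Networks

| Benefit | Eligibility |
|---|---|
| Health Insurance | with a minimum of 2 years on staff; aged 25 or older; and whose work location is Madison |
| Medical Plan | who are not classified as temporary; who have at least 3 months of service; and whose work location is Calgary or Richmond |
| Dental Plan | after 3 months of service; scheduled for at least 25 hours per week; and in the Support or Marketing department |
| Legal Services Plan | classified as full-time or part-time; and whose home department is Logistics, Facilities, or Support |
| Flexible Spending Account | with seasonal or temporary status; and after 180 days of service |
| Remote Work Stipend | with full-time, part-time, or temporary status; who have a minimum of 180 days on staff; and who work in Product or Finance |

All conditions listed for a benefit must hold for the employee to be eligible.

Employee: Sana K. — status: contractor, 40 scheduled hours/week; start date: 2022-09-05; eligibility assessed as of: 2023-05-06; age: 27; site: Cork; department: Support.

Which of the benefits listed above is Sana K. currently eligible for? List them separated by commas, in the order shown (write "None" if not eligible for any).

Dental Plan

Service from 2022-09-05 to 2023-05-06: 243 days.
Health Insurance — service 243 days < 2 years (≈730 days) ✗ → not eligible.
Medical Plan — status contractor ✓ (not excluded); service 243 days ≥ 3 months (≈90 days) ✓; site Cork ✗ (not Calgary or Richmond) → not eligible.
Dental Plan — service 243 days ≥ 3 months (≈90 days) ✓; 40 hrs/wk ≥ 25 ✓; dept Support ✓ → eligible.
Legal Services Plan — status contractor ✗ (requires full-time or part-time) → not eligible.
Flexible Spending Account — status contractor ✗ (requires seasonal or temporary) → not eligible.
Remote Work Stipend — status contractor ✗ (requires full-time, part-time, or temporary) → not eligible.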